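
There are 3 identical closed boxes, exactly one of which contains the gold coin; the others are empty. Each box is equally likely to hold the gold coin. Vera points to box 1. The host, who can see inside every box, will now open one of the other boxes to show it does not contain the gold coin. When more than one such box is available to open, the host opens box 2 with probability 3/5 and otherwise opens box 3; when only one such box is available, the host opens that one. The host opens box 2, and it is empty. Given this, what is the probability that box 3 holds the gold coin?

5/8

Condition on the true location of the gold coin.
If it is in box 1 (prior 1/3): box 2 is available, opened with probability 3/5; weight (1/3)·(3/5) = 1/5.
If it is in box 2 (prior 1/3): the host opened box 2, so this case is ruled out; weight (1/3)·0 = 0.
If it is in box 3 (prior 1/3): only box 2 is available, probability 1; weight (1/3)·1 = 1/3.
The weights sum to 8/15.
So P(the gold coin in box 3 | the host opened box 2) = (1/3) / (8/15) = 5/8.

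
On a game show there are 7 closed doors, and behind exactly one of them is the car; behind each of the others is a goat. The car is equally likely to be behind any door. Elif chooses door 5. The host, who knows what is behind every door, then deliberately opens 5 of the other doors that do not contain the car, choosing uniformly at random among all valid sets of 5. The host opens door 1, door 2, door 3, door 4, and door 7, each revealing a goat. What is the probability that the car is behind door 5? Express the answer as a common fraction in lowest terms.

1/7

Consider each possible location of the car in turn.
If it is behind any of doors 1, 2, 3, 4, and 7 (prior 1/7 each): that door was opened and seen not to hold the prize — ruled out; weight (1/7)·0 = 0 each.
If it is behind door 5 (prior 1/7): the host has 6 equally likely choices, so probability 1/6; weight (1/7)·(1/6) = 1/42.
If it is behind door 6 (prior 1/7): the host has no choice, probability 1; weight (1/7)·1 = 1/7.
The weights sum to 1/6.
So P(the car behind door 5 | the host opened door 1, door 2, door 3, door 4, and door 7) = (1/42) / (1/6) = 1/7.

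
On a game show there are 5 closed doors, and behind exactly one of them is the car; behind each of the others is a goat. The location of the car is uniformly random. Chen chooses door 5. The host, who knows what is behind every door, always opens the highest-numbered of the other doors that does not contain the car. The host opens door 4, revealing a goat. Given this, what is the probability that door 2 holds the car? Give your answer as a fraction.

Consider each possible location of the car in turn.
If it is behind any of doors 1, 2, 3, and 5 (prior 1/5 each): door 4 is the highest-numbered option available, probability 1; weight (1/5)·1 = 1/5 each.
If it is behind door 4 (prior 1/5): the host opened door 4, so this case is ruled out; weight (1/5)·0 = 0.
The weights sum to 4/5.
So P(the car behind door 2 | the host opened door 4) = (1/5) / (4/5) = 1/4.

1/4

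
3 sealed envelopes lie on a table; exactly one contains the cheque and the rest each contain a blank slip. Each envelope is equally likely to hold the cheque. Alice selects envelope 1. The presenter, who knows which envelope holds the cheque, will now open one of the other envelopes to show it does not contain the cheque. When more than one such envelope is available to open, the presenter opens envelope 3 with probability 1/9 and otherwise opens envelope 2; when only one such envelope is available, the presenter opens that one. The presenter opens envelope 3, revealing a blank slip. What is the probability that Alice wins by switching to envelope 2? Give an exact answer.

Consider each possible location of the cheque in turn.
If it is in envelope 1 (prior 1/3): envelope 3 is available, opened with probability 1/9; weight (1/3)·(1/9) = 1/27.
If it is in envelope 2 (prior 1/3): only envelope 3 is available, probability 1; weight (1/3)·1 = 1/3.
If it is in envelope 3 (prior 1/3): the presenter opened envelope 3, so this case is ruled out; weight (1/3)·0 = 0.
The weights sum to 10/27.
So P(the cheque in envelope 2 | the presenter opened envelope 3) = (1/3) / (10/27) = 9/10.

9/10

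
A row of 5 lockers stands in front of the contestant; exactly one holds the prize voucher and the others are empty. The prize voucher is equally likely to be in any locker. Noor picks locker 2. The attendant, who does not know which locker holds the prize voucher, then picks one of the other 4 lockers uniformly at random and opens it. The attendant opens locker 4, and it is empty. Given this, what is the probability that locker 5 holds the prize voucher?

Condition on the true location of the prize voucher.
If it is in any of lockers 1, 2, 3, and 5 (prior 1/5 each): the attendant picks locker 4 with probability 1/4 regardless, and it is not the prize; weight (1/5)·(1/4) = 1/20 each.
If it is in locker 4 (prior 1/5): the attendant opened locker 4, so this case is ruled out; weight (1/5)·0 = 0.
The weights sum to 1/5.
So P(the prize voucher in locker 5 | the attendant opened locker 4) = (1/20) / (1/5) = 1/4.

1/4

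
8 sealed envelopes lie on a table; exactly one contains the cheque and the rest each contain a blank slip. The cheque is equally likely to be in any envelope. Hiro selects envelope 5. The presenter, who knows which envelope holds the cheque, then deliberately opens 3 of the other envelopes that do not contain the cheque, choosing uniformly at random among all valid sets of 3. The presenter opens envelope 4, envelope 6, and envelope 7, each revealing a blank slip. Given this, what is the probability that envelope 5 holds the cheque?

1/8

Condition on the true location of the cheque.
If it is in any of envelopes 1, 2, 3, and 8 (prior 1/8 each): the presenter has 20 equally likely choices, so probability 1/20; weight (1/8)·(1/20) = 1/160 each.
If it is in any of envelopes 4, 6, and 7 (prior 1/8 each): that envelope was opened and seen not to hold the prize — ruled out; weight (1/8)·0 = 0 each.
If it is in envelope 5 (prior 1/8): the presenter has 35 equally likely choices, so probability 1/35; weight (1/8)·(1/35) = 1/280.
The weights sum to 1/35.
So P(the cheque in envelope 5 | the presenter opened envelope 4, envelope 6, and envelope 7) = (1/280) / (1/35) = 1/8.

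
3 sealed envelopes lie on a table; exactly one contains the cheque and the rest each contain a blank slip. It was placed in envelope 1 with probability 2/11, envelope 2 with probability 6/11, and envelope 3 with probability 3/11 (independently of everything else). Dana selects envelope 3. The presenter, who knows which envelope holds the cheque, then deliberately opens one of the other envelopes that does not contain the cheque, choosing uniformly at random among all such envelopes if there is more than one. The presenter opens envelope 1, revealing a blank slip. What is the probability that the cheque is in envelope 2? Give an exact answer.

4/5

Consider each possible location of the cheque in turn.
If it is in envelope 1 (prior 2/11): the presenter opened envelope 1, so this case is ruled out; weight (2/11)·0 = 0.
If it is in envelope 2 (prior 6/11): the presenter has no choice, probability 1; weight (6/11)·1 = 6/11.
If it is in envelope 3 (prior 3/11): the presenter has 2 equally likely choices, so probability 1/2; weight (3/11)·(1/2) = 3/22.
The weights sum to 15/22.
So P(the cheque in envelope 2 | the presenter opened envelope 1) = (6/11) / (15/22) = 4/5.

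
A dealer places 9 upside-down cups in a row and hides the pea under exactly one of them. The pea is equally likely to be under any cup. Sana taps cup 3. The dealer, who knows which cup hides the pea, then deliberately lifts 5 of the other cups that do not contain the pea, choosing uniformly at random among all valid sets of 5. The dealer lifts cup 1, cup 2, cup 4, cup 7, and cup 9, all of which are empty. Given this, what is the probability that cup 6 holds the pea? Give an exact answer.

8/27

Condition on the true location of the pea.
If it is under any of cups 1, 2, 4, 7, and 9 (prior 1/9 each): that cup was opened and seen not to hold the prize — ruled out; weight (1/9)·0 = 0 each.
If it is under cup 3 (prior 1/9): the dealer has 56 equally likely choices, so probability 1/56; weight (1/9)·(1/56) = 1/504.
If it is under any of cups 5, 6, and 8 (prior 1/9 each): the dealer has 21 equally likely choices, so probability 1/21; weight (1/9)·(1/21) = 1/189 each.
The weights sum to 1/56.
So P(the pea under cup 6 | the dealer opened cup 1, cup 2, cup 4, cup 7, and cup 9) = (1/189) / (1/56) = 8/27.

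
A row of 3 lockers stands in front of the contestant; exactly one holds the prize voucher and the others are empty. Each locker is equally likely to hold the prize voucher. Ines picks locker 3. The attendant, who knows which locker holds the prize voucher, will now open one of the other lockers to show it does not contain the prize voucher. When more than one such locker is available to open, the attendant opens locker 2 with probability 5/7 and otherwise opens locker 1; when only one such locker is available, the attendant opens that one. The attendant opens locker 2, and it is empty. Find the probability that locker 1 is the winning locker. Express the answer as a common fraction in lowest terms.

7/12

Apply Bayes' rule, conditioning on where the prize voucher actually is.
If it is in locker 1 (prior 1/3): only locker 2 is available, probability 1; weight (1/3)·1 = 1/3.
If it is in locker 2 (prior 1/3): the attendant opened locker 2, so this case is ruled out; weight (1/3)·0 = 0.
If it is in locker 3 (prior 1/3): locker 2 is available, opened with probability 5/7; weight (1/3)·(5/7) = 5/21.
The weights sum to 4/7.
So P(the prize voucher in locker 1 | the attendant opened locker 2) = (1/3) / (4/7) = 7/12.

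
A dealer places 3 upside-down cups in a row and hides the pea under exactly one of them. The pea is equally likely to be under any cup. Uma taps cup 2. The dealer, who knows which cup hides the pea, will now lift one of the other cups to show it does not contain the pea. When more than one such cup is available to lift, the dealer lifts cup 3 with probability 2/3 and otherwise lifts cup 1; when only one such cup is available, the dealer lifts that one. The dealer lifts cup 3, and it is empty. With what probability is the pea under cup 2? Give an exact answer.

2/5

Condition on the true location of the pea.
If it is under cup 1 (prior 1/3): only cup 3 is available, probability 1; weight (1/3)·1 = 1/3.
If it is under cup 2 (prior 1/3): cup 3 is available, opened with probability 2/3; weight (1/3)·(2/3) = 2/9.
If it is under cup 3 (prior 1/3): the dealer opened cup 3, so this case is ruled out; weight (1/3)·0 = 0.
The weights sum to 5/9.
So P(the pea under cup 2 | the dealer opened cup 3) = (2/9) / (5/9) = 2/5.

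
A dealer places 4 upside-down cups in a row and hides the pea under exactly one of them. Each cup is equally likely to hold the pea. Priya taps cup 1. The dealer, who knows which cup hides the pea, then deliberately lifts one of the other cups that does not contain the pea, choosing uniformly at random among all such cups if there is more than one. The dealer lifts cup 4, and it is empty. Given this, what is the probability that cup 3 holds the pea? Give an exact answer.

3/8

Consider each possible location of the pea in turn.
If it is under cup 1 (prior 1/4): the dealer has 3 equally likely choices, so probability 1/3; weight (1/4)·(1/3) = 1/12.
If it is under either of cups 2 and 3 (prior 1/4 each): the dealer has 2 equally likely choices, so probability 1/2; weight (1/4)·(1/2) = 1/8 each.
If it is under cup 4 (prior 1/4): the dealer opened cup 4, so this case is ruled out; weight (1/4)·0 = 0.
The weights sum to 1/3.
So P(the pea under cup 3 | the dealer opened cup 4) = (1/8) / (1/3) = 3/8.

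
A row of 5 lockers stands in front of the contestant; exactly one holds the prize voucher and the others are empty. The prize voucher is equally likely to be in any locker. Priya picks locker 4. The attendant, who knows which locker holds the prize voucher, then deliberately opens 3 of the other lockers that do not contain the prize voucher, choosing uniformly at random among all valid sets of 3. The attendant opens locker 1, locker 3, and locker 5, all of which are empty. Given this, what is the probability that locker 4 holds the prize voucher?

1/5

Consider each possible location of the prize voucher in turn.
If it is in any of lockers 1, 3, and 5 (prior 1/5 each): that locker was opened and seen not to hold the prize — ruled out; weight (1/5)·0 = 0 each.
If it is in locker 2 (prior 1/5): the attendant has no choice, probability 1; weight (1/5)·1 = 1/5.
If it is in locker 4 (prior 1/5): the attendant has 4 equally likely choices, so probability 1/4; weight (1/5)·(1/4) = 1/20.
The weights sum to 1/4.
So P(the prize voucher in locker 4 | the attendant opened locker 1, locker 3, and locker 5) = (1/20) / (1/4) = 1/5.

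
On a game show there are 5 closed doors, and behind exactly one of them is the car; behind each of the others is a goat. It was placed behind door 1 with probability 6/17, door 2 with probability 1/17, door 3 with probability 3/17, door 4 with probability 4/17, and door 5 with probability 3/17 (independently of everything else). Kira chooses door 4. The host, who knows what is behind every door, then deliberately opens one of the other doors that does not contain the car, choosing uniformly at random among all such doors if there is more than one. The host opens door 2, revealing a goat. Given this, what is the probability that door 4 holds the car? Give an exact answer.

Apply Bayes' rule, conditioning on where the car actually is.
If it is behind door 1 (prior 6/17): the host has 3 equally likely choices, so probability 1/3; weight (6/17)·(1/3) = 2/17.
If it is behind door 2 (prior 1/17): the host opened door 2, so this case is ruled out; weight (1/17)·0 = 0.
If it is behind either of doors 3 and 5 (prior 3/17 each): the host has 3 equally likely choices, so probability 1/3; weight (3/17)·(1/3) = 1/17 each.
If it is behind door 4 (prior 4/17): the host has 4 equally likely choices, so probability 1/4; weight (4/17)·(1/4) = 1/17.
The weights sum to 5/17.
So P(the car behind door 4 | the host opened door 2) = (1/17) / (5/17) = 1/5.

1/5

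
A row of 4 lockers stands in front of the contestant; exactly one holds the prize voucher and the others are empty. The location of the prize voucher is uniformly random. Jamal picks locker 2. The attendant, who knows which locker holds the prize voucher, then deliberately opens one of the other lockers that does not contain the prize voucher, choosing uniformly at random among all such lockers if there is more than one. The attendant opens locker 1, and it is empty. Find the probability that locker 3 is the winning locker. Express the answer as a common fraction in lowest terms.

Apply Bayes' rule, conditioning on where the prize voucher actually is.
If it is in locker 1 (prior 1/4): the attendant opened locker 1, so this case is ruled out; weight (1/4)·0 = 0.
If it is in locker 2 (prior 1/4): the attendant has 3 equally likely choices, so probability 1/3; weight (1/4)·(1/3) = 1/12.
If it is in either of lockers 3 and 4 (prior 1/4 each): the attendant has 2 equally likely choices, so probability 1/2; weight (1/4)·(1/2) = 1/8 each.
The weights sum to 1/3.
So P(the prize voucher in locker 3 | the attendant opened locker 1) = (1/8) / (1/3) = 3/8.

3/8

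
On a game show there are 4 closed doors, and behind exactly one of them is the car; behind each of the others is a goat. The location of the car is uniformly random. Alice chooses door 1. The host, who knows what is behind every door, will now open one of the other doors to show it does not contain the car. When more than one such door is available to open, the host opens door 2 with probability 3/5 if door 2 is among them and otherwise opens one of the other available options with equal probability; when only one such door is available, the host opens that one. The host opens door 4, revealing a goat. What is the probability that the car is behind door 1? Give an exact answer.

Apply Bayes' rule, conditioning on where the car actually is.
If it is behind door 1 (prior 1/4): door 2 is available but not opened; door 4 gets probability (1 − 3/5)/2 = 1/5; weight (1/4)·(1/5) = 1/20.
If it is behind door 2 (prior 1/4): door 2 holds the prize so is unavailable; the host chooses uniformly among the 2 others, probability 1/2; weight (1/4)·(1/2) = 1/8.
If it is behind door 3 (prior 1/4): door 2 is available but not opened, probability 2/5; weight (1/4)·(2/5) = 1/10.
If it is behind door 4 (prior 1/4): the host opened door 4, so this case is ruled out; weight (1/4)·0 = 0.
The weights sum to 11/40.
So P(the car behind door 1 | the host opened door 4) = (1/20) / (11/40) = 2/11.

2/11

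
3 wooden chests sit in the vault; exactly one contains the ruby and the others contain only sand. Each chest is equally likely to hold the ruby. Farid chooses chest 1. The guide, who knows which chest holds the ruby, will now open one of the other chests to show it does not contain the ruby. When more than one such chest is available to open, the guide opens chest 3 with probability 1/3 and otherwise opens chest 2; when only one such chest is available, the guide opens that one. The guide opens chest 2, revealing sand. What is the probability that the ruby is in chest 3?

Consider each possible location of the ruby in turn.
If it is in chest 1 (prior 1/3): chest 3 is available but not opened, probability 2/3; weight (1/3)·(2/3) = 2/9.
If it is in chest 2 (prior 1/3): the guide opened chest 2, so this case is ruled out; weight (1/3)·0 = 0.
If it is in chest 3 (prior 1/3): only chest 2 is available, probability 1; weight (1/3)·1 = 1/3.
The weights sum to 5/9.
So P(the ruby in chest 3 | the guide opened chest 2) = (1/3) / (5/9) = 3/5.

3/5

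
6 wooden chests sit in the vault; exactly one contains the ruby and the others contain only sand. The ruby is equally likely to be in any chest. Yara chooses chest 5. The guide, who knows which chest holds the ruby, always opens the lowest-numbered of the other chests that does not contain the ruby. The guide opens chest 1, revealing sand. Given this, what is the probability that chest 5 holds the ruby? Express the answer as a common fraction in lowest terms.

Apply Bayes' rule, conditioning on where the ruby actually is.
If it is in chest 1 (prior 1/6): the guide opened chest 1, so this case is ruled out; weight (1/6)·0 = 0.
If it is in any of chests 2, 3, 4, 5, and 6 (prior 1/6 each): chest 1 is the lowest-numbered option available, probability 1; weight (1/6)·1 = 1/6 each.
The weights sum to 5/6.
So P(the ruby in chest 5 | the guide opened chest 1) = (1/6) / (5/6) = 1/5.

1/5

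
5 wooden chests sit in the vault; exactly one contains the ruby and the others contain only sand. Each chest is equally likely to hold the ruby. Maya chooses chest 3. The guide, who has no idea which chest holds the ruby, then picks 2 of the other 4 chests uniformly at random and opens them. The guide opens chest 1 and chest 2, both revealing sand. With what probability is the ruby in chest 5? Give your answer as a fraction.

1/3

Apply Bayes' rule, conditioning on where the ruby actually is.
If it is in either of chests 1 and 2 (prior 1/5 each): that chest was opened and seen not to hold the prize — ruled out; weight (1/5)·0 = 0 each.
If it is in any of chests 3, 4, and 5 (prior 1/5 each): the guide picks exactly this set with probability 1/6 regardless, and none is the prize; weight (1/5)·(1/6) = 1/30 each.
The weights sum to 1/10.
So P(the ruby in chest 5 | the guide opened chest 1 and chest 2) = (1/30) / (1/10) = 1/3.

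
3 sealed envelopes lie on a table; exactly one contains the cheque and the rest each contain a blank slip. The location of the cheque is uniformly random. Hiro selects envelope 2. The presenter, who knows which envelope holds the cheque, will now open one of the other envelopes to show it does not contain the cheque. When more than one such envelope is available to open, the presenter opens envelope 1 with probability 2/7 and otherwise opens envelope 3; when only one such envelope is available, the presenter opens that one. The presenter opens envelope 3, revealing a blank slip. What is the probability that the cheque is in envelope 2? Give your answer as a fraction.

5/12

Condition on the true location of the cheque.
If it is in envelope 1 (prior 1/3): only envelope 3 is available, probability 1; weight (1/3)·1 = 1/3.
If it is in envelope 2 (prior 1/3): envelope 1 is available but not opened, probability 5/7; weight (1/3)·(5/7) = 5/21.
If it is in envelope 3 (prior 1/3): the presenter opened envelope 3, so this case is ruled out; weight (1/3)·0 = 0.
The weights sum to 4/7.
So P(the cheque in envelope 2 | the presenter opened envelope 3) = (5/21) / (4/7) = 5/12.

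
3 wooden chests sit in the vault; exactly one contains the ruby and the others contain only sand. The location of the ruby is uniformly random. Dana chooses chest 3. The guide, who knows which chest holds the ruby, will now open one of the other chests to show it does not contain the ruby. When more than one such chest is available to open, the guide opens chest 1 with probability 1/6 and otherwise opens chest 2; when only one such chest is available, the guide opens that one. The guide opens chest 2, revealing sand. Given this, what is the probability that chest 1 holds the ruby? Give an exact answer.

Apply Bayes' rule, conditioning on where the ruby actually is.
If it is in chest 1 (prior 1/3): only chest 2 is available, probability 1; weight (1/3)·1 = 1/3.
If it is in chest 2 (prior 1/3): the guide opened chest 2, so this case is ruled out; weight (1/3)·0 = 0.
If it is in chest 3 (prior 1/3): chest 1 is available but not opened, probability 5/6; weight (1/3)·(5/6) = 5/18.
The weights sum to 11/18.
So P(the ruby in chest 1 | the guide opened chest 2) = (1/3) / (11/18) = 6/11.

6/11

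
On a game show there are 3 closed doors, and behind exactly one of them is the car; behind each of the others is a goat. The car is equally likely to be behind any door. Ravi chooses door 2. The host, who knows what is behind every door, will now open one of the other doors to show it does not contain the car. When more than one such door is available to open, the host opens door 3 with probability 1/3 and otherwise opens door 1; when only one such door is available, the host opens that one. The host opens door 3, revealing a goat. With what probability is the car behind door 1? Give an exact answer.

Apply Bayes' rule, conditioning on where the car actually is.
If it is behind door 1 (prior 1/3): only door 3 is available, probability 1; weight (1/3)·1 = 1/3.
If it is behind door 2 (prior 1/3): door 3 is available, opened with probability 1/3; weight (1/3)·(1/3) = 1/9.
If it is behind door 3 (prior 1/3): the host opened door 3, so this case is ruled out; weight (1/3)·0 = 0.
The weights sum to 4/9.
So P(the car behind door 1 | the host opened door 3) = (1/3) / (4/9) = 3/4.

3/4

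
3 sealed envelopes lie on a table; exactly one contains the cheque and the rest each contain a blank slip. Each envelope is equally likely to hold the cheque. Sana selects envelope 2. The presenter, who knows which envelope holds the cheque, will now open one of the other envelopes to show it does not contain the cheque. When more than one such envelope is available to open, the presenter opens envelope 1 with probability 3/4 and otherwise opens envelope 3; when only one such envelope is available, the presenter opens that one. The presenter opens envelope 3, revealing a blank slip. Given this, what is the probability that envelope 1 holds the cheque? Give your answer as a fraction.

Apply Bayes' rule, conditioning on where the cheque actually is.
If it is in envelope 1 (prior 1/3): only envelope 3 is available, probability 1; weight (1/3)·1 = 1/3.
If it is in envelope 2 (prior 1/3): envelope 1 is available but not opened, probability 1/4; weight (1/3)·(1/4) = 1/12.
If it is in envelope 3 (prior 1/3): the presenter opened envelope 3, so this case is ruled out; weight (1/3)·0 = 0.
The weights sum to 5/12.
So P(the cheque in envelope 1 | the presenter opened envelope 3) = (1/3) / (5/12) = 4/5.

4/5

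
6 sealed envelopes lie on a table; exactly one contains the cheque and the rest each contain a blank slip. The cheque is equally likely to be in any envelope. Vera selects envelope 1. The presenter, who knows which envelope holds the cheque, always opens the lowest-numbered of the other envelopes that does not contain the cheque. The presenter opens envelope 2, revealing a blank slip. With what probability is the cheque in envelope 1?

1/5

Condition on the true location of the cheque.
If it is in any of envelopes 1, 3, 4, 5, and 6 (prior 1/6 each): envelope 2 is the lowest-numbered option available, probability 1; weight (1/6)·1 = 1/6 each.
If it is in envelope 2 (prior 1/6): the presenter opened envelope 2, so this case is ruled out; weight (1/6)·0 = 0.
The weights sum to 5/6.
So P(the cheque in envelope 1 | the presenter opened envelope 2) = (1/6) / (5/6) = 1/5.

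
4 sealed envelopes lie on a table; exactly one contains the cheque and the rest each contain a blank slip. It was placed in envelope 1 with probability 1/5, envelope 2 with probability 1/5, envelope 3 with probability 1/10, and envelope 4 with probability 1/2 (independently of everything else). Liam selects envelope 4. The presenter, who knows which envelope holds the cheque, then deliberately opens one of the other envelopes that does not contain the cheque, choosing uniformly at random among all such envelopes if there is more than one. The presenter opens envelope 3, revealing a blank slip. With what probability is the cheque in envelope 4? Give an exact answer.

5/11

Apply Bayes' rule, conditioning on where the cheque actually is.
If it is in either of envelopes 1 and 2 (prior 1/5 each): the presenter has 2 equally likely choices, so probability 1/2; weight (1/5)·(1/2) = 1/10 each.
If it is in envelope 3 (prior 1/10): the presenter opened envelope 3, so this case is ruled out; weight (1/10)·0 = 0.
If it is in envelope 4 (prior 1/2): the presenter has 3 equally likely choices, so probability 1/3; weight (1/2)·(1/3) = 1/6.
The weights sum to 11/30.
So P(the cheque in envelope 4 | the presenter opened envelope 3) = (1/6) / (11/30) = 5/11.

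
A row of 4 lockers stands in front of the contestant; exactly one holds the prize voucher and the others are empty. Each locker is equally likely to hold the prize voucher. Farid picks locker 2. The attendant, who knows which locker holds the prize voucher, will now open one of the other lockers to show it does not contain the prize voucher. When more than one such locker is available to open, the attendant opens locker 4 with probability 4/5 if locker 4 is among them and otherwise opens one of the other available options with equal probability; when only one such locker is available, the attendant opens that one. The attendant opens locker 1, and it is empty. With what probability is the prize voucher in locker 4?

Apply Bayes' rule, conditioning on where the prize voucher actually is.
If it is in locker 1 (prior 1/4): the attendant opened locker 1, so this case is ruled out; weight (1/4)·0 = 0.
If it is in locker 2 (prior 1/4): locker 4 is available but not opened; locker 1 gets probability (1 − 4/5)/2 = 1/10; weight (1/4)·(1/10) = 1/40.
If it is in locker 3 (prior 1/4): locker 4 is available but not opened, probability 1/5; weight (1/4)·(1/5) = 1/20.
If it is in locker 4 (prior 1/4): locker 4 holds the prize so is unavailable; the attendant chooses uniformly among the 2 others, probability 1/2; weight (1/4)·(1/2) = 1/8.
The weights sum to 1/5.
So P(the prize voucher in locker 4 | the attendant opened locker 1) = (1/8) / (1/5) = 5/8.

5/8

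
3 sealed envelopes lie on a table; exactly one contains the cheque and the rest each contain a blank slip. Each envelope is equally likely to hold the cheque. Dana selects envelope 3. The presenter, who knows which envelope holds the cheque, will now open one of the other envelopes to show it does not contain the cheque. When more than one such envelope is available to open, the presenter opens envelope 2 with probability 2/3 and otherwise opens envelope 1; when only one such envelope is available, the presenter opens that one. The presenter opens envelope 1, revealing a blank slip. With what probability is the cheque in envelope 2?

Condition on the true location of the cheque.
If it is in envelope 1 (prior 1/3): the presenter opened envelope 1, so this case is ruled out; weight (1/3)·0 = 0.
If it is in envelope 2 (prior 1/3): only envelope 1 is available, probability 1; weight (1/3)·1 = 1/3.
If it is in envelope 3 (prior 1/3): envelope 2 is available but not opened, probability 1/3; weight (1/3)·(1/3) = 1/9.
The weights sum to 4/9.
So P(the cheque in envelope 2 | the presenter opened envelope 1) = (1/3) / (4/9) = 3/4.

3/4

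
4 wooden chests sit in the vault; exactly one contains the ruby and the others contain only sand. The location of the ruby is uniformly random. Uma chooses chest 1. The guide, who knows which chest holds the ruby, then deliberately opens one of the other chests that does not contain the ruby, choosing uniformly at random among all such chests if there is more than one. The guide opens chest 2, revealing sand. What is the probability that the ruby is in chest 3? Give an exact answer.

Condition on the true location of the ruby.
If it is in chest 1 (prior 1/4): the guide has 3 equally likely choices, so probability 1/3; weight (1/4)·(1/3) = 1/12.
If it is in chest 2 (prior 1/4): the guide opened chest 2, so this case is ruled out; weight (1/4)·0 = 0.
If it is in either of chests 3 and 4 (prior 1/4 each): the guide has 2 equally likely choices, so probability 1/2; weight (1/4)·(1/2) = 1/8 each.
The weights sum to 1/3.
So P(the ruby in chest 3 | the guide opened chest 2) = (1/8) / (1/3) = 3/8.

3/8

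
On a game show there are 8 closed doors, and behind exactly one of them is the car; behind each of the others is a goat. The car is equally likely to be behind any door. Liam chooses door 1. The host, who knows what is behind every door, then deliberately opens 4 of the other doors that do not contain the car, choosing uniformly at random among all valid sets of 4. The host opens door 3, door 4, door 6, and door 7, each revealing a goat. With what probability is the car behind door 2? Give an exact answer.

Condition on the true location of the car.
If it is behind door 1 (prior 1/8): the host has 35 equally likely choices, so probability 1/35; weight (1/8)·(1/35) = 1/280.
If it is behind any of doors 2, 5, and 8 (prior 1/8 each): the host has 15 equally likely choices, so probability 1/15; weight (1/8)·(1/15) = 1/120 each.
If it is behind any of doors 3, 4, 6, and 7 (prior 1/8 each): that door was opened and seen not to hold the prize — ruled out; weight (1/8)·0 = 0 each.
The weights sum to 1/35.
So P(the car behind door 2 | the host opened door 3, door 4, door 6, and door 7) = (1/120) / (1/35) = 7/24.

7/24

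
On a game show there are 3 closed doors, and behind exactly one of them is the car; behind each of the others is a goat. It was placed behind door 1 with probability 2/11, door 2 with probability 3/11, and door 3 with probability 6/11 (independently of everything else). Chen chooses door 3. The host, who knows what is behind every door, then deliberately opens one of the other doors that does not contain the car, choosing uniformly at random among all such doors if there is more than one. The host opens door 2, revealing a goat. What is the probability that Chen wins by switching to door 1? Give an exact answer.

Consider each possible location of the car in turn.
If it is behind door 1 (prior 2/11): the host has no choice, probability 1; weight (2/11)·1 = 2/11.
If it is behind door 2 (prior 3/11): the host opened door 2, so this case is ruled out; weight (3/11)·0 = 0.
If it is behind door 3 (prior 6/11): the host has 2 equally likely choices, so probability 1/2; weight (6/11)·(1/2) = 3/11.
The weights sum to 5/11.
So P(the car behind door 1 | the host opened door 2) = (2/11) / (5/11) = 2/5.

2/5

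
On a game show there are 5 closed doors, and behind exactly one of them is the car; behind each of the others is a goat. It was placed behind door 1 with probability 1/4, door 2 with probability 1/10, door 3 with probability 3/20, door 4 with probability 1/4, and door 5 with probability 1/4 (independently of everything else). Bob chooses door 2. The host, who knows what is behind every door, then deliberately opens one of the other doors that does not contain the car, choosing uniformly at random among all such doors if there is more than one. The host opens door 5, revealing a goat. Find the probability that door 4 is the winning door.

Condition on the true location of the car.
If it is behind either of doors 1 and 4 (prior 1/4 each): the host has 3 equally likely choices, so probability 1/3; weight (1/4)·(1/3) = 1/12 each.
If it is behind door 2 (prior 1/10): the host has 4 equally likely choices, so probability 1/4; weight (1/10)·(1/4) = 1/40.
If it is behind door 3 (prior 3/20): the host has 3 equally likely choices, so probability 1/3; weight (3/20)·(1/3) = 1/20.
If it is behind door 5 (prior 1/4): the host opened door 5, so this case is ruled out; weight (1/4)·0 = 0.
The weights sum to 29/120.
So P(the car behind door 4 | the host opened door 5) = (1/12) / (29/120) = 10/29.

10/29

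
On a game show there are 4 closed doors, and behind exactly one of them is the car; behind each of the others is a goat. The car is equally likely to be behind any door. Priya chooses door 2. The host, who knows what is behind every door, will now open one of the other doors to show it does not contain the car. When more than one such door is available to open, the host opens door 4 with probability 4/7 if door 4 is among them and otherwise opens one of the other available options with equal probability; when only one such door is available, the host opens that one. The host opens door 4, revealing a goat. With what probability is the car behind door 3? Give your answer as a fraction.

1/3

Consider each possible location of the car in turn.
If it is behind any of doors 1, 2, and 3 (prior 1/4 each): door 4 is available, opened with probability 4/7; weight (1/4)·(4/7) = 1/7 each.
If it is behind door 4 (prior 1/4): the host opened door 4, so this case is ruled out; weight (1/4)·0 = 0.
The weights sum to 3/7.
So P(the car behind door 3 | the host opened door 4) = (1/7) / (3/7) = 1/3.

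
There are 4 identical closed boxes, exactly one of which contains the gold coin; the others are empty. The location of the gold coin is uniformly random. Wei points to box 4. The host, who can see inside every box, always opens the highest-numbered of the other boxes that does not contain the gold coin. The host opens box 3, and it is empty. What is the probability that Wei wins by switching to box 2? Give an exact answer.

1/3

Condition on the true location of the gold coin.
If it is in any of boxes 1, 2, and 4 (prior 1/4 each): box 3 is the highest-numbered option available, probability 1; weight (1/4)·1 = 1/4 each.
If it is in box 3 (prior 1/4): the host opened box 3, so this case is ruled out; weight (1/4)·0 = 0.
The weights sum to 3/4.
So P(the gold coin in box 2 | the host opened box 3) = (1/4) / (3/4) = 1/3.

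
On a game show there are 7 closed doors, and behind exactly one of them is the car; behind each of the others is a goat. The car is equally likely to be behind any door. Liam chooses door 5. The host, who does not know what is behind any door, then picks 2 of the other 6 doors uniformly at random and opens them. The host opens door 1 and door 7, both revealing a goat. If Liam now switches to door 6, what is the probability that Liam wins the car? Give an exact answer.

1/5

Because the host chose which doors to open without knowing where the car is, the choice is independent of the prize location. Learning that none of the 2 opened doors holds the car simply rules out those 2 locations and leaves the remaining 5 doors still equally likely by symmetry.
So P(the car behind door 6) = 1/5.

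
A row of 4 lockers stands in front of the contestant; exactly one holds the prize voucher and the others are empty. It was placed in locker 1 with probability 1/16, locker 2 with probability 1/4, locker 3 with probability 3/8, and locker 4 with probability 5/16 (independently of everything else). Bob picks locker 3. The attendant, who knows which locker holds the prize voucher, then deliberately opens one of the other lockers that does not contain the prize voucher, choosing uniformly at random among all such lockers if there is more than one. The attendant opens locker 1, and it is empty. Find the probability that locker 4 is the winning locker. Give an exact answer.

5/13

Apply Bayes' rule, conditioning on where the prize voucher actually is.
If it is in locker 1 (prior 1/16): the attendant opened locker 1, so this case is ruled out; weight (1/16)·0 = 0.
If it is in locker 2 (prior 1/4): the attendant has 2 equally likely choices, so probability 1/2; weight (1/4)·(1/2) = 1/8.
If it is in locker 3 (prior 3/8): the attendant has 3 equally likely choices, so probability 1/3; weight (3/8)·(1/3) = 1/8.
If it is in locker 4 (prior 5/16): the attendant has 2 equally likely choices, so probability 1/2; weight (5/16)·(1/2) = 5/32.
The weights sum to 13/32.
So P(the prize voucher in locker 4 | the attendant opened locker 1) = (5/32) / (13/32) = 5/13.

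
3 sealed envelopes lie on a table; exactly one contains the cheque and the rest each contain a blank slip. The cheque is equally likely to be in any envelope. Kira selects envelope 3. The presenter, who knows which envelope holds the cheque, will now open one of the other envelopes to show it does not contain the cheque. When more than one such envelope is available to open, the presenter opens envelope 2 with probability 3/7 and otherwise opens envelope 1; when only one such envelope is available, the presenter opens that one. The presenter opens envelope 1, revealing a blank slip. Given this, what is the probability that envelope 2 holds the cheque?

7/11

Consider each possible location of the cheque in turn.
If it is in envelope 1 (prior 1/3): the presenter opened envelope 1, so this case is ruled out; weight (1/3)·0 = 0.
If it is in envelope 2 (prior 1/3): only envelope 1 is available, probability 1; weight (1/3)·1 = 1/3.
If it is in envelope 3 (prior 1/3): envelope 2 is available but not opened, probability 4/7; weight (1/3)·(4/7) = 4/21.
The weights sum to 11/21.
So P(the cheque in envelope 2 | the presenter opened envelope 1) = (1/3) / (11/21) = 7/11.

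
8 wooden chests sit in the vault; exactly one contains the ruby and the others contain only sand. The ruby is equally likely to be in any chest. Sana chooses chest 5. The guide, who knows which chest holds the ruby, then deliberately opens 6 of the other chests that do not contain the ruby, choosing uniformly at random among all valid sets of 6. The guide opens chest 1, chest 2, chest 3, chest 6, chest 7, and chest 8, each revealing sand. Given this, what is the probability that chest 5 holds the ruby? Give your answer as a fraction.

1/8

Condition on the true location of the ruby.
If it is in any of chests 1, 2, 3, 6, 7, and 8 (prior 1/8 each): that chest was opened and seen not to hold the prize — ruled out; weight (1/8)·0 = 0 each.
If it is in chest 4 (prior 1/8): the guide has no choice, probability 1; weight (1/8)·1 = 1/8.
If it is in chest 5 (prior 1/8): the guide has 7 equally likely choices, so probability 1/7; weight (1/8)·(1/7) = 1/56.
The weights sum to 1/7.
So P(the ruby in chest 5 | the guide opened chest 1, chest 2, chest 3, chest 6, chest 7, and chest 8) = (1/56) / (1/7) = 1/8.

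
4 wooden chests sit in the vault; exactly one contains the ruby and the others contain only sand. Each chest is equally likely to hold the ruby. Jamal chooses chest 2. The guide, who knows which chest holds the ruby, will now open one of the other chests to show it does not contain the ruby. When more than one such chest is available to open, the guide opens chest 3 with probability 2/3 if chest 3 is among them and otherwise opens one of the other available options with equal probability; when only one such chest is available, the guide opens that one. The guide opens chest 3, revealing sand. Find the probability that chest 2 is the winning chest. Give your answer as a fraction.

1/3

Apply Bayes' rule, conditioning on where the ruby actually is.
If it is in any of chests 1, 2, and 4 (prior 1/4 each): chest 3 is available, opened with probability 2/3; weight (1/4)·(2/3) = 1/6 each.
If it is in chest 3 (prior 1/4): the guide opened chest 3, so this case is ruled out; weight (1/4)·0 = 0.
The weights sum to 1/2.
So P(the ruby in chest 2 | the guide opened chest 3) = (1/6) / (1/2) = 1/3.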